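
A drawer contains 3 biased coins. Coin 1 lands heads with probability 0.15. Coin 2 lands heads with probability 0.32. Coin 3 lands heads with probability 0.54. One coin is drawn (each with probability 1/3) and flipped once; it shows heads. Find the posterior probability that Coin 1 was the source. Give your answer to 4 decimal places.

Tabulate prior·likelihood by source: [1] prior 0.333333, lik 0.15, product 0.05000; [2] prior 0.333333, lik 0.32, product 0.1067; [3] prior 0.333333, lik 0.54, product 0.1800.
Normalizing constant = 0.33667; the posterior for Coin 1 is its product over the sum, 0.05000/0.33667 = 0.1485.

Posterior probability ≈ 0.1485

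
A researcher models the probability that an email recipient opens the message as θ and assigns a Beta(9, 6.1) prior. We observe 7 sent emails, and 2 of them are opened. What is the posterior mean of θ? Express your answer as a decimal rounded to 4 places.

Observing 2 successes and 5 failures updates Beta(9, 6.1) by adding the success and failure counts to the two shape parameters: α = 9+2 = 11, β = 6.1+5 = 11.1.
Posterior mean = α/(α+β) = 11/22.1 = 0.4977.

Posterior mean ≈ 0.4977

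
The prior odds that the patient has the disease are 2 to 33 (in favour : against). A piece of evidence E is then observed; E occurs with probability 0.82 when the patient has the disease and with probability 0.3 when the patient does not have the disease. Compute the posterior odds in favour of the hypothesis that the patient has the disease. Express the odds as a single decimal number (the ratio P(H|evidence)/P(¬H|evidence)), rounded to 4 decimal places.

Prior odds = 2/33 = 0.060606.
Likelihood ratio for E = 0.82/0.3 = 2.7333.
Posterior odds = prior odds × LR = 0.16566.

Posterior odds ≈ 0.1657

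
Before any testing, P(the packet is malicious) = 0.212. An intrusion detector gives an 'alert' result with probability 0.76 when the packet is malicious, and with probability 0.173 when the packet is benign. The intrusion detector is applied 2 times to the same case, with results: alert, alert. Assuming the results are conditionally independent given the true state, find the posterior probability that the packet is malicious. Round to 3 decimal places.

Posterior P(H) ≈ 0.839

Let H be the event that the packet is malicious; start with P(H) = 0.212. P('alert'|H) = 0.76, P('alert'|¬H) = 0.173.
Update on result 1 ('alert'): P(H) ← 0.76·0.2120 / (0.76·0.2120 + 0.173·0.7880) = 0.16112/0.29744 = 0.5417.
Update on result 2 ('alert'): P(H) ← 0.76·0.5417 / (0.76·0.5417 + 0.173·0.4583) = 0.41168/0.49097 = 0.8385.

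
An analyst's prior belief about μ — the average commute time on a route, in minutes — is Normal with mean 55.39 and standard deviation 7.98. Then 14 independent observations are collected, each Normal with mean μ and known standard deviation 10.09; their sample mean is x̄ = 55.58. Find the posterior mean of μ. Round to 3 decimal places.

Posterior mean ≈ 55.561

Prior precision 1/τ₀² = 1/7.98² = 0.0157034; data precision n/σ² = 14/10.09² = 0.137514.
Posterior precision = 0.0157034 + 0.137514 = 0.153217.
Posterior mean = (0.0157034·55.39 + 0.137514·55.58) / 0.153217 = 55.561.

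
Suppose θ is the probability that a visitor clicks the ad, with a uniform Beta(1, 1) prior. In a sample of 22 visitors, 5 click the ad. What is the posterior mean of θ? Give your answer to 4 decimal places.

Posterior mean ≈ 0.2500

The binomial likelihood is conjugate to the Beta prior: with 5 successes and 17 failures, the posterior is Beta(1+5, 1+17) = Beta(6, 18).
E[θ | data] = 6/(6+18) = 0.2500.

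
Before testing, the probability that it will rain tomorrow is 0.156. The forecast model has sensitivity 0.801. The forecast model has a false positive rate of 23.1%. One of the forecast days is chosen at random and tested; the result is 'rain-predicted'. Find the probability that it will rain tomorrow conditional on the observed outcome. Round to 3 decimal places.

Write H for 'it will rain tomorrow'. Prior odds H:¬H = 0.156/0.844 = 0.18483. For the 'rain-predicted' outcome, the likelihood ratio is 0.801/0.231 = 3.4675.
Posterior odds = 0.18483 × 3.4675 = 0.64092, so P(H|E) = 0.64092/(1+0.64092) = 0.391.

P(H | E) ≈ 0.391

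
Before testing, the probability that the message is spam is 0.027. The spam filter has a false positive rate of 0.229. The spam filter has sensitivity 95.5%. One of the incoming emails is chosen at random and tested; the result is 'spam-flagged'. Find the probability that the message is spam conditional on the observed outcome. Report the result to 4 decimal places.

Let H be the event that the message is spam. P(H) = 0.027, so P(¬H) = 0.973. With E the 'spam-flagged' result, P(E|H) = 0.955 and P(E|¬H) = 0.229.
P(E) = 0.955·0.027 + 0.229·0.973 = 0.025785 + 0.22282 = 0.24860.
By Bayes' theorem, P(H|E) = 0.025785 / 0.24860 = 0.1037.

P(H | E) ≈ 0.1037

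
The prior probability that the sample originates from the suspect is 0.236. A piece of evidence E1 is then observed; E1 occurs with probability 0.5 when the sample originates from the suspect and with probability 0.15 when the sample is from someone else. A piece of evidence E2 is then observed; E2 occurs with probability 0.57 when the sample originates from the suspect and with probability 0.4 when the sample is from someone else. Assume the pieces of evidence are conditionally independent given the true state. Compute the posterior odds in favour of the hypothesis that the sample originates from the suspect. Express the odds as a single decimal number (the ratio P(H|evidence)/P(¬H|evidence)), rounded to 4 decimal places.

Posterior odds ≈ 1.4673

Prior odds = 0.236/(1−0.236) = 0.30890. In log-odds, ln(0.30890) = -1.1747.
Add log likelihood ratios: ln(3.3333) + ln(1.4250) = 1.5581.
Posterior log-odds = 0.38341, so posterior odds = exp(0.38341) = 1.4673.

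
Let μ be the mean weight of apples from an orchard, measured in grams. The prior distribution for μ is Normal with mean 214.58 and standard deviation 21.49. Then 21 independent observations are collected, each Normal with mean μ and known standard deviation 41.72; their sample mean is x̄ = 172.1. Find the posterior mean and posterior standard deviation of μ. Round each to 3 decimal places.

Prior precision 1/τ₀² = 1/21.49² = 0.00216535; data precision n/σ² = 21/41.72² = 0.0120651.
Posterior precision = 0.00216535 + 0.0120651 = 0.0142304, giving posterior SD = 1/√0.0142304 = 8.383.
Posterior mean = (0.00216535·214.58 + 0.0120651·172.1) / 0.0142304 = 178.564.

Posterior mean ≈ 178.564; posterior SD ≈ 8.383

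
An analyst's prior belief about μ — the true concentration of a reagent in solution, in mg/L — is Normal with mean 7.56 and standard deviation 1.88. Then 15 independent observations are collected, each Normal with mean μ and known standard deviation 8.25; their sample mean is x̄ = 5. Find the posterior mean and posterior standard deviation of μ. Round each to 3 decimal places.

With known σ, the Normal prior is conjugate. Weight on the data is w = (n/σ²)/(n/σ² + 1/τ₀²) = 0.220386/(0.220386+0.282933) = 0.43786.
Posterior mean = w·x̄ + (1−w)·μ₀ = 0.43786·5 + 0.56214·7.56 = 6.439. Posterior variance = 1/(0.220386+0.282933) = 1.98681, so SD = 1.410.

Posterior mean ≈ 6.439; posterior SD ≈ 1.410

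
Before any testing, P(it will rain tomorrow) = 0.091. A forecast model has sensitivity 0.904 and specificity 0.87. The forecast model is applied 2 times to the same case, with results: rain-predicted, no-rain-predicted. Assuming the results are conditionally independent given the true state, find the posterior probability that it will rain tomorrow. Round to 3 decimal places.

With H the event that it will rain tomorrow, the joint likelihood of the observed sequence is P(data|H) = 0.904·0.096 = 0.086784 and P(data|¬H) = 0.13·0.87 = 0.11310.
Bayes: P(H|data) = 0.091·0.086784 / (0.091·0.086784 + 0.909·0.11310) = 0.0078973/0.11071 = 0.0713.

Posterior P(H) ≈ 0.071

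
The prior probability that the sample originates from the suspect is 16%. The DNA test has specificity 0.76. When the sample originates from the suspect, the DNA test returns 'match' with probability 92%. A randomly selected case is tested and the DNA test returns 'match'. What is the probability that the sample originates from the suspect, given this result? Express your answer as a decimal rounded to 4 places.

Write H for 'the sample originates from the suspect'. Prior odds H:¬H = 0.16/0.84 = 0.19048. For the 'match' outcome, the likelihood ratio is 0.92/0.24 = 3.8333.
Posterior odds = 0.19048 × 3.8333 = 0.73016, so P(H|E) = 0.73016/(1+0.73016) = 0.4220.

P(H | E) ≈ 0.4220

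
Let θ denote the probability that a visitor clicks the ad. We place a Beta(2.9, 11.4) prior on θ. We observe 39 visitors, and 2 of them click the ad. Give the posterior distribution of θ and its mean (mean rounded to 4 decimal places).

Posterior: Beta(4.9, 48.4); mean ≈ 0.0919

The binomial likelihood is conjugate to the Beta prior: with 2 successes and 37 failures, the posterior is Beta(2.9+2, 11.4+37) = Beta(4.9, 48.4).
E[θ | data] = 4.9/(4.9+48.4) = 0.0919.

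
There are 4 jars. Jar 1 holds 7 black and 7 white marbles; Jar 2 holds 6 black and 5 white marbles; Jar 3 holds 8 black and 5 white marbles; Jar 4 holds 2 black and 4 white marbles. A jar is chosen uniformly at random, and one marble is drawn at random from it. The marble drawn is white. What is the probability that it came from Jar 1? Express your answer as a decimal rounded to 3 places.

P(white|Jar 1) = 0.5; P(white|Jar 2) = 0.4545; P(white|Jar 3) = 0.3846; P(white|Jar 4) = 0.6667.
Prior × likelihood for each source: 0.25·0.5=0.1250, 0.25·0.4545=0.1136, 0.25·0.3846=0.09615, 0.25·0.6667=0.1667. Summing gives P(white) = 0.50146.
P(Jar 1 | white) = 0.1250 / 0.50146 = 0.249.

Posterior probability ≈ 0.249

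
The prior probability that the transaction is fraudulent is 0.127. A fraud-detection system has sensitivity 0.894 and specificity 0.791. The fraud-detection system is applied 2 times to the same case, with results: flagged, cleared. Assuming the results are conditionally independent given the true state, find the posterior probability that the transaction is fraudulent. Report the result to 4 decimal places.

Posterior P(H) ≈ 0.0770

Let H be the event that the transaction is fraudulent; start with P(H) = 0.127. P('flagged'|H) = 0.894, P('flagged'|¬H) = 0.209.
Update on result 1 ('flagged'): P(H) ← 0.894·0.1270 / (0.894·0.1270 + 0.209·0.8730) = 0.11354/0.29600 = 0.3836.
Update on result 2 ('cleared'): P(H) ← 0.106·0.3836 / (0.106·0.3836 + 0.791·0.6164) = 0.040660/0.52825 = 0.0770.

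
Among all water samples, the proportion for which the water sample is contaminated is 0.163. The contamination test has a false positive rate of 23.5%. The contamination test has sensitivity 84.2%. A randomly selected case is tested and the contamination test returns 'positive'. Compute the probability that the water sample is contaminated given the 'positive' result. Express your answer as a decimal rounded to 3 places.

Let H be the event that the water sample is contaminated. P(H) = 0.163, so P(¬H) = 0.837. With E the 'positive' result, P(E|H) = 0.842 and P(E|¬H) = 0.235.
P(E) = 0.842·0.163 + 0.235·0.837 = 0.13725 + 0.19669 = 0.33394.
By Bayes' theorem, P(H|E) = 0.13725 / 0.33394 = 0.411.

P(H | E) ≈ 0.411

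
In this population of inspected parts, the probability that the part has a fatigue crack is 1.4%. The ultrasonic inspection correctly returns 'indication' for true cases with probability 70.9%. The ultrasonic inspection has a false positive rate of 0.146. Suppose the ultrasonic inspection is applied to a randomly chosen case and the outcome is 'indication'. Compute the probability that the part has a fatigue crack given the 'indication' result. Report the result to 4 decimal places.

Let H be the event that the part has a fatigue crack. P(H) = 0.014, so P(¬H) = 0.986. With E the 'indication' result, P(E|H) = 0.709 and P(E|¬H) = 0.146.
P(E) = 0.709·0.014 + 0.146·0.986 = 0.0099260 + 0.14396 = 0.15388.
By Bayes' theorem, P(H|E) = 0.0099260 / 0.15388 = 0.0645.

P(H | E) ≈ 0.0645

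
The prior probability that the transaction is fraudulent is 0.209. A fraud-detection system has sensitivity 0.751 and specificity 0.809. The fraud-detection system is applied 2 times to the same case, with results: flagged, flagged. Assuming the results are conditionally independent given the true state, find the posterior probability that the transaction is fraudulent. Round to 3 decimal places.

With H the event that the transaction is fraudulent, the joint likelihood of the observed sequence is P(data|H) = 0.751·0.751 = 0.56400 and P(data|¬H) = 0.191·0.191 = 0.036481.
Bayes: P(H|data) = 0.209·0.56400 / (0.209·0.56400 + 0.791·0.036481) = 0.11788/0.14673 = 0.8033.

Posterior P(H) ≈ 0.803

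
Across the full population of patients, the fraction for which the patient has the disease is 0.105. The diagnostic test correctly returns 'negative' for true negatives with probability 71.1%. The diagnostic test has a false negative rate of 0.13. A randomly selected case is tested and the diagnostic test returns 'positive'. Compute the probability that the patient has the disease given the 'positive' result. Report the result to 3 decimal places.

Let H be the event that the patient has the disease. P(H) = 0.105, so P(¬H) = 0.895. With E the 'positive' result, P(E|H) = 0.87 and P(E|¬H) = 0.289.
P(E) = 0.87·0.105 + 0.289·0.895 = 0.091350 + 0.25865 = 0.35000.
By Bayes' theorem, P(H|E) = 0.091350 / 0.35000 = 0.261.

P(H | E) ≈ 0.261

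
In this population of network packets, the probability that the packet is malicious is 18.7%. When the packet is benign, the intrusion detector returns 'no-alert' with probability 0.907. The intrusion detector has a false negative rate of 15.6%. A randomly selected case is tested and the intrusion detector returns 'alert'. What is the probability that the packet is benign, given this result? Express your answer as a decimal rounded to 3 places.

P(¬H | E) ≈ 0.324

Let H be the event that the packet is malicious. P(H) = 0.187, so P(¬H) = 0.813. With E the 'alert' result, P(E|H) = 0.844 and P(E|¬H) = 0.093.
P(E) = 0.844·0.187 + 0.093·0.813 = 0.15783 + 0.075609 = 0.23344.
By Bayes' theorem, P(H|E) = 0.15783 / 0.23344 = 0.676. Hence P(¬H|E) = 1 − 0.676 = 0.324.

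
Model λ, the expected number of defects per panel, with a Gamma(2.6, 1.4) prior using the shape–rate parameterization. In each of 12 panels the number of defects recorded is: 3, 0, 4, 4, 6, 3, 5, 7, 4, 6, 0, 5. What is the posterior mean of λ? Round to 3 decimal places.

Total count ∑xᵢ = 47 over n = 12 panels.
Gamma is conjugate to the Poisson likelihood: posterior is Gamma(shape = 2.6+47 = 49.6, rate = 1.4+12 = 13.4).
Posterior mean = shape/rate = 49.6/13.4 = 3.701.

Posterior mean ≈ 3.701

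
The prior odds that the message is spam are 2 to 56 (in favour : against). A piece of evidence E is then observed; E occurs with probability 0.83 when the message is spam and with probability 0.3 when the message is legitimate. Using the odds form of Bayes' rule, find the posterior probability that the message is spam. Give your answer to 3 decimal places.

Prior odds = 2/56 = 0.035714. In log-odds, ln(0.035714) = -3.3322.
Add log likelihood ratio: ln(2.7667) = 1.0176.
Posterior log-odds = -2.3146, so posterior odds = exp(-2.3146) = 0.098810. Converting, P(H|E) = 0.098810/1.0988 = 0.090.

Posterior probability ≈ 0.090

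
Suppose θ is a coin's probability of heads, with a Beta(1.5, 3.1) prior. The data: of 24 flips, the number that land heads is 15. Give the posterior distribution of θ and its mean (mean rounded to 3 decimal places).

Posterior: Beta(16.5, 12.1); mean ≈ 0.577

The binomial likelihood is conjugate to the Beta prior: with 15 successes and 9 failures, the posterior is Beta(1.5+15, 3.1+9) = Beta(16.5, 12.1).
Posterior mean = α/(α+β) = 16.5/28.6 = 0.577.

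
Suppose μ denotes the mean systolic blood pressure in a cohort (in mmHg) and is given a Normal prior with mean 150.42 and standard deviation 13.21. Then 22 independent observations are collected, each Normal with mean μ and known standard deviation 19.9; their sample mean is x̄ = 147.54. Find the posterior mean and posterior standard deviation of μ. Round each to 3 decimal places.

Posterior mean ≈ 147.809; posterior SD ≈ 4.039

With known σ, the Normal prior is conjugate. Weight on the data is w = (n/σ²)/(n/σ² + 1/τ₀²) = 0.0555542/(0.0555542+0.00573052) = 0.90649.
Posterior mean = w·x̄ + (1−w)·μ₀ = 0.90649·147.54 + 0.093507·150.42 = 147.809. Posterior variance = 1/(0.0555542+0.00573052) = 16.3173, so SD = 4.039.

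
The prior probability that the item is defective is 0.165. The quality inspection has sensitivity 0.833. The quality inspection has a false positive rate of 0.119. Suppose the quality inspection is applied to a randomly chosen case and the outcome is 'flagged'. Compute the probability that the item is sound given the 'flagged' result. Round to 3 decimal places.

Let H be the event that the item is defective. P(H) = 0.165, so P(¬H) = 0.835. With E the 'flagged' result, P(E|H) = 0.833 and P(E|¬H) = 0.119.
P(E) = 0.833·0.165 + 0.119·0.835 = 0.13745 + 0.099365 = 0.23681.
By Bayes' theorem, P(H|E) = 0.13745 / 0.23681 = 0.580. Hence P(¬H|E) = 1 − 0.580 = 0.420.

P(¬H | E) ≈ 0.420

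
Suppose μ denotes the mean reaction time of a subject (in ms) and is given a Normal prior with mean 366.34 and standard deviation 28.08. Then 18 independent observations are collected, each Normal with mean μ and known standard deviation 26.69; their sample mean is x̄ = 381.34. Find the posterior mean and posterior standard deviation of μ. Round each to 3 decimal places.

Prior precision 1/τ₀² = 1/28.08² = 0.00126825; data precision n/σ² = 18/26.69² = 0.0252683.
Posterior precision = 0.00126825 + 0.0252683 = 0.0265365, giving posterior SD = 1/√0.0265365 = 6.139.
Posterior mean = (0.00126825·366.34 + 0.0252683·381.34) / 0.0265365 = 380.623.

Posterior mean ≈ 380.623; posterior SD ≈ 6.139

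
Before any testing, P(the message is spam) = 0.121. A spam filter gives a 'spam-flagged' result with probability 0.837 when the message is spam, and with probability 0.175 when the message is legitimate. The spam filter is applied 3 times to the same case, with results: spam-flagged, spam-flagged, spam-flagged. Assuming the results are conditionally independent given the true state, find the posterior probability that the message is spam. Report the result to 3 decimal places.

Posterior P(H) ≈ 0.938

Let H be the event that the message is spam; start with P(H) = 0.121. P('spam-flagged'|H) = 0.837, P('spam-flagged'|¬H) = 0.175.
Update on result 1 ('spam-flagged'): P(H) ← 0.837·0.1210 / (0.837·0.1210 + 0.175·0.8790) = 0.10128/0.25510 = 0.3970.
Update on result 2 ('spam-flagged'): P(H) ← 0.837·0.3970 / (0.837·0.3970 + 0.175·0.6030) = 0.33229/0.43782 = 0.7590.
Update on result 3 ('spam-flagged'): P(H) ← 0.837·0.7590 / (0.837·0.7590 + 0.175·0.2410) = 0.63526/0.67744 = 0.9377.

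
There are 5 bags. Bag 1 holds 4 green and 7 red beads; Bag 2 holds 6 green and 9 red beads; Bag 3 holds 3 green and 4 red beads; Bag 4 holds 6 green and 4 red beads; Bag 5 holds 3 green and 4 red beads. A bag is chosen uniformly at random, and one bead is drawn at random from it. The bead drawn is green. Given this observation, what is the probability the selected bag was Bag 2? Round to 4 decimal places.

Posterior probability ≈ 0.1801

Tabulate prior·likelihood by source: [1] prior 0.2, lik 0.3636, product 0.07273; [2] prior 0.2, lik 0.4, product 0.08000; [3] prior 0.2, lik 0.4286, product 0.08571; [4] prior 0.2, lik 0.6, product 0.1200; [5] prior 0.2, lik 0.4286, product 0.08571.
Normalizing constant = 0.44416; the posterior for Bag 2 is its product over the sum, 0.08000/0.44416 = 0.1801.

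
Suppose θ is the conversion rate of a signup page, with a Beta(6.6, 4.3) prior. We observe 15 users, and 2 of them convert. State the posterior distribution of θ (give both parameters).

Posterior: Beta(8.6, 17.3)

The binomial likelihood is conjugate to the Beta prior: with 2 successes and 13 failures, the posterior is Beta(6.6+2, 4.3+13) = Beta(8.6, 17.3).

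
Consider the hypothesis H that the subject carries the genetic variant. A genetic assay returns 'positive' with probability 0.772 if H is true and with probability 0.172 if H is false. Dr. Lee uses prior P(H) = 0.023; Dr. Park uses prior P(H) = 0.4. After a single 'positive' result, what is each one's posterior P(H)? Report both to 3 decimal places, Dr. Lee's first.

Dr. Lee: 0.096; Dr. Park: 0.750

The likelihood ratio for a 'positive' result is 0.772/0.172 = 4.4884.
Dr. Lee: prior odds 0.023/0.977 = 0.023541; posterior odds 0.10566; posterior probability 0.096.
Dr. Park: prior odds 0.4/0.6 = 0.66667; posterior odds 2.9922; posterior probability 0.750.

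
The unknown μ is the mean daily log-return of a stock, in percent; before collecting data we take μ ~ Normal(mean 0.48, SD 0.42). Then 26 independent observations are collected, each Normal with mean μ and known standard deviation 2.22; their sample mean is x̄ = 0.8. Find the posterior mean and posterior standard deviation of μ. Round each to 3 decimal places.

Posterior mean ≈ 0.634; posterior SD ≈ 0.302

With known σ, the Normal prior is conjugate. Weight on the data is w = (n/σ²)/(n/σ² + 1/τ₀²) = 5.27555/(5.27555+5.66893) = 0.48203.
Posterior mean = w·x̄ + (1−w)·μ₀ = 0.48203·0.8 + 0.51797·0.48 = 0.634. Posterior variance = 1/(5.27555+5.66893) = 0.0913703, so SD = 0.302.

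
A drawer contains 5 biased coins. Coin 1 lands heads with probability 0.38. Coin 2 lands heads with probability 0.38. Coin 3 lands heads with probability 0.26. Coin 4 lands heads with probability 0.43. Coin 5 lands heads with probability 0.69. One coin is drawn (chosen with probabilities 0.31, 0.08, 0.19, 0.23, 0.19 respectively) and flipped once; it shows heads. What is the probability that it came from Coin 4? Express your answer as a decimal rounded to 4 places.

Posterior probability ≈ 0.2313

P(heads|C1) = 0.38; P(heads|C2) = 0.38; P(heads|C3) = 0.26; P(heads|C4) = 0.43; P(heads|C5) = 0.69.
Prior × likelihood for each source: 0.31·0.38=0.1178, 0.08·0.38=0.03040, 0.19·0.26=0.04940, 0.23·0.43=0.09890, 0.19·0.69=0.1311. Summing gives P(heads) = 0.42760.
P(Coin 4 | heads) = 0.09890 / 0.42760 = 0.2313.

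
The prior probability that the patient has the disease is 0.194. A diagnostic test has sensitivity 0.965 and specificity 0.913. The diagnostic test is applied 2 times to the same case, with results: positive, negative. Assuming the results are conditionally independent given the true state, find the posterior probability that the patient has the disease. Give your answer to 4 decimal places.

Posterior P(H) ≈ 0.0928

Let H be the event that the patient has the disease; start with P(H) = 0.194. P('positive'|H) = 0.965, P('positive'|¬H) = 0.087.
Update on result 1 ('positive'): P(H) ← 0.965·0.1940 / (0.965·0.1940 + 0.087·0.8060) = 0.18721/0.25733 = 0.7275.
Update on result 2 ('negative'): P(H) ← 0.035·0.7275 / (0.035·0.7275 + 0.913·0.2725) = 0.025463/0.27425 = 0.0928.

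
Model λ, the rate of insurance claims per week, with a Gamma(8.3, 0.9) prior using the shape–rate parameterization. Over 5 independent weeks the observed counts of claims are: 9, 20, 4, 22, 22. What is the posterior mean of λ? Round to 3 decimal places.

The Poisson likelihood adds the total count to the shape and the number of exposure periods to the rate. Here ∑xᵢ = 77 and n = 5, so shape 8.3→85.3 and rate 0.9→5.9.
Posterior mean = shape/rate = 85.3/5.9 = 14.458.

Posterior mean ≈ 14.458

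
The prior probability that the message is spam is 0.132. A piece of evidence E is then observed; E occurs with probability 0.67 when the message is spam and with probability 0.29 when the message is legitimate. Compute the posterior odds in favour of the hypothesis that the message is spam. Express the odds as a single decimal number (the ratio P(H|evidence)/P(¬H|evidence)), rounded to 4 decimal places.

Posterior odds ≈ 0.3513

Prior odds = 0.132/(1−0.132) = 0.15207.
Likelihood ratio for E = 0.67/0.29 = 2.3103.
Posterior odds = prior odds × LR = 0.35134.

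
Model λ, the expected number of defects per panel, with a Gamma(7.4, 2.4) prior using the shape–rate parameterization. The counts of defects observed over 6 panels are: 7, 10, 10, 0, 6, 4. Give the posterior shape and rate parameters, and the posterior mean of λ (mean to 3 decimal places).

Posterior: Gamma(shape=44.4, rate=8.4); mean ≈ 5.286

Total count ∑xᵢ = 37 over n = 6 panels.
Gamma is conjugate to the Poisson likelihood: posterior is Gamma(shape = 7.4+37 = 44.4, rate = 2.4+6 = 8.4).
Posterior mean = shape/rate = 44.4/8.4 = 5.286.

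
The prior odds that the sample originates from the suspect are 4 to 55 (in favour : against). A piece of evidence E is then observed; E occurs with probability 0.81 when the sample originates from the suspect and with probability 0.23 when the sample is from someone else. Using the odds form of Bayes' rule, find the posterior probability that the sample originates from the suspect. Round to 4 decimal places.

Posterior probability ≈ 0.2039

Prior odds = 4/55 = 0.072727. In log-odds, ln(0.072727) = -2.6210.
Add log likelihood ratio: ln(3.5217) = 1.2590.
Posterior log-odds = -1.3621, so posterior odds = exp(-1.3621) = 0.25613. Converting, P(H|E) = 0.25613/1.2561 = 0.2039.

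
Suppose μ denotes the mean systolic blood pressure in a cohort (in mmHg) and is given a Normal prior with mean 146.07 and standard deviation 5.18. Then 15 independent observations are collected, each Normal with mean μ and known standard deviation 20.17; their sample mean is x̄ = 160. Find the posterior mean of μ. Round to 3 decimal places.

With known σ, the Normal prior is conjugate. Weight on the data is w = (n/σ²)/(n/σ² + 1/τ₀²) = 0.0368705/(0.0368705+0.0372684) = 0.49732.
Posterior mean = w·x̄ + (1−w)·μ₀ = 0.49732·160 + 0.50268·146.07 = 152.998.

Posterior mean ≈ 152.998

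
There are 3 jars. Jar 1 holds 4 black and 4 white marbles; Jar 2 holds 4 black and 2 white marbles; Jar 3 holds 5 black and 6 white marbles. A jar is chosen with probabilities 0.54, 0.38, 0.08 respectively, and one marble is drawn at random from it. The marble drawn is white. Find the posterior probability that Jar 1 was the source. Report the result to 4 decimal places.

Tabulate prior·likelihood by source: [1] prior 0.54, lik 0.5, product 0.2700; [2] prior 0.38, lik 0.3333, product 0.1267; [3] prior 0.08, lik 0.5455, product 0.04364.
Normalizing constant = 0.44030; the posterior for Jar 1 is its product over the sum, 0.2700/0.44030 = 0.6132.

Posterior probability ≈ 0.6132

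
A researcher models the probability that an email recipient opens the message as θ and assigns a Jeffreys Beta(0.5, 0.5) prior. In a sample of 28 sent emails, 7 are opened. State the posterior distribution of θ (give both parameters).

The binomial likelihood is conjugate to the Beta prior: with 7 successes and 21 failures, the posterior is Beta(0.5+7, 0.5+21) = Beta(7.5, 21.5).

Posterior: Beta(7.5, 21.5)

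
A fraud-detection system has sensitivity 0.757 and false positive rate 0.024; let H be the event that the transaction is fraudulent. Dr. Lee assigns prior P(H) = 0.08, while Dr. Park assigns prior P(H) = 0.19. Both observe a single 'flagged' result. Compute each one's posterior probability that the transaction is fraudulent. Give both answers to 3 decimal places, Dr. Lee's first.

Dr. Lee: 0.733; Dr. Park: 0.881

P('+'|H) = 0.757, P('+'|¬H) = 0.024.
Dr. Lee: numerator 0.757·0.08 = 0.060560; evidence = 0.060560+0.024·0.92 = 0.082640; posterior = 0.733.
Dr. Park: numerator 0.757·0.19 = 0.14383; evidence = 0.14383+0.024·0.81 = 0.16327; posterior = 0.881.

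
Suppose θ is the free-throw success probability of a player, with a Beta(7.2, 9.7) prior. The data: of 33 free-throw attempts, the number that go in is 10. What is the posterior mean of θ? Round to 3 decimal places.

The binomial likelihood is conjugate to the Beta prior: with 10 successes and 23 failures, the posterior is Beta(7.2+10, 9.7+23) = Beta(17.2, 32.7).
Posterior mean = α/(α+β) = 17.2/49.9 = 0.345.

Posterior mean ≈ 0.345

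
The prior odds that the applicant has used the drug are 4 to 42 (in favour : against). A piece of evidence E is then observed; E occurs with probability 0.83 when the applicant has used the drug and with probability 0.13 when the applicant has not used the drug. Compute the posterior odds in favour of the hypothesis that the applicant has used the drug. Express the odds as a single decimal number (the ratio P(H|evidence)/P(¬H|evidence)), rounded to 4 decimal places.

Posterior odds ≈ 0.6081

Prior odds = 4/42 = 0.095238. In log-odds, ln(0.095238) = -2.3514.
Add log likelihood ratio: ln(6.3846) = 1.8539.
Posterior log-odds = -0.49748, so posterior odds = exp(-0.49748) = 0.60806.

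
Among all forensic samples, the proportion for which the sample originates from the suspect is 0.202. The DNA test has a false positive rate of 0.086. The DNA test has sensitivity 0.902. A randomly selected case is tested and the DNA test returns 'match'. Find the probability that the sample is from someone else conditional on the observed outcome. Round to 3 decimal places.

Write H for 'the sample originates from the suspect'. Prior odds H:¬H = 0.202/0.798 = 0.25313. For the 'match' outcome, the likelihood ratio is 0.902/0.086 = 10.488.
Posterior odds = 0.25313 × 10.488 = 2.6550, so P(H|E) = 2.6550/(1+2.6550) = 0.726. Then P(¬H|E) = 1 − 0.726 = 0.274.

P(¬H | E) ≈ 0.274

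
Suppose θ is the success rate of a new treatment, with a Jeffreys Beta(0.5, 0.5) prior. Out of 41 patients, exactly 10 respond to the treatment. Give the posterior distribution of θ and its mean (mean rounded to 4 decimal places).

Posterior: Beta(10.5, 31.5); mean ≈ 0.2500

Observing 10 successes and 31 failures updates Beta(0.5, 0.5) by adding the success and failure counts to the two shape parameters: α = 0.5+10 = 10.5, β = 0.5+31 = 31.5.
E[θ | data] = 10.5/(10.5+31.5) = 0.2500.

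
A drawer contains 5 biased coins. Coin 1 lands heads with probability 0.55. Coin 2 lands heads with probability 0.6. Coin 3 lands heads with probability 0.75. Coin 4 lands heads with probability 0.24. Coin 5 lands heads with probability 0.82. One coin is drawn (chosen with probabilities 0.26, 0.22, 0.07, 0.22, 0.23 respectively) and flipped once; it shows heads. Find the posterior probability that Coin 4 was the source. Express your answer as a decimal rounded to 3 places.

Posterior probability ≈ 0.093

P(heads|C1) = 0.55; P(heads|C2) = 0.6; P(heads|C3) = 0.75; P(heads|C4) = 0.24; P(heads|C5) = 0.82.
Prior × likelihood for each source: 0.26·0.55=0.1430, 0.22·0.6=0.1320, 0.07·0.75=0.05250, 0.22·0.24=0.05280, 0.23·0.82=0.1886. Summing gives P(heads) = 0.56890.
P(Coin 4 | heads) = 0.05280 / 0.56890 = 0.093.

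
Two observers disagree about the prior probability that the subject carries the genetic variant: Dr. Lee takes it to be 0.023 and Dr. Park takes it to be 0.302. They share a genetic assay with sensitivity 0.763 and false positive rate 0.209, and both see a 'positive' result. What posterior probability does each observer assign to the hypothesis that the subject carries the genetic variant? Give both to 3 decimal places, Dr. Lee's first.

Dr. Lee: 0.079; Dr. Park: 0.612

P('+'|H) = 0.763, P('+'|¬H) = 0.209.
Dr. Lee: numerator 0.763·0.023 = 0.017549; evidence = 0.017549+0.209·0.977 = 0.22174; posterior = 0.079.
Dr. Park: numerator 0.763·0.302 = 0.23043; evidence = 0.23043+0.209·0.698 = 0.37631; posterior = 0.612.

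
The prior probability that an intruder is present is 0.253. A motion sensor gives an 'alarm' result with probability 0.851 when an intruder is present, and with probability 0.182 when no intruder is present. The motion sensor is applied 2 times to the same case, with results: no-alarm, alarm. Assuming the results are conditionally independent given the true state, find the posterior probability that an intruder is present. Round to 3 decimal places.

Posterior P(H) ≈ 0.224

With H the event that an intruder is present, the joint likelihood of the observed sequence is P(data|H) = 0.149·0.851 = 0.12680 and P(data|¬H) = 0.818·0.182 = 0.14888.
Bayes: P(H|data) = 0.253·0.12680 / (0.253·0.12680 + 0.747·0.14888) = 0.032080/0.14329 = 0.2239.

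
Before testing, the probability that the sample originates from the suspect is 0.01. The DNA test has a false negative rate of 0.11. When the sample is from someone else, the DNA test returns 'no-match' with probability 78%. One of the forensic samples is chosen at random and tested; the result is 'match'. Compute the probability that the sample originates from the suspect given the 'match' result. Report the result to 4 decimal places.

Let H be the event that the sample originates from the suspect. P(H) = 0.01, so P(¬H) = 0.99. With E the 'match' result, P(E|H) = 0.89 and P(E|¬H) = 0.22.
P(E) = 0.89·0.01 + 0.22·0.99 = 0.0089000 + 0.21780 = 0.22670.
By Bayes' theorem, P(H|E) = 0.0089000 / 0.22670 = 0.0393.

P(H | E) ≈ 0.0393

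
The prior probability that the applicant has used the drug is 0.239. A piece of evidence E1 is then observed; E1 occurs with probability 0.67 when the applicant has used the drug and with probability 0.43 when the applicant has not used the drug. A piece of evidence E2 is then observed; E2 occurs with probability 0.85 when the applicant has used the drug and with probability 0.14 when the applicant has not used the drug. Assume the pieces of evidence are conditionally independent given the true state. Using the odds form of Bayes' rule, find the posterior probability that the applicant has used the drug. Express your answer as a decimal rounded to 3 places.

Prior odds = 0.239/(1−0.239) = 0.31406. In log-odds, ln(0.31406) = -1.1582.
Add log likelihood ratios: ln(1.5581) + ln(6.0714) = 2.2471.
Posterior log-odds = 1.0889, so posterior odds = exp(1.0889) = 2.9711. Converting, P(H|E) = 2.9711/3.9711 = 0.748.

Posterior probability ≈ 0.748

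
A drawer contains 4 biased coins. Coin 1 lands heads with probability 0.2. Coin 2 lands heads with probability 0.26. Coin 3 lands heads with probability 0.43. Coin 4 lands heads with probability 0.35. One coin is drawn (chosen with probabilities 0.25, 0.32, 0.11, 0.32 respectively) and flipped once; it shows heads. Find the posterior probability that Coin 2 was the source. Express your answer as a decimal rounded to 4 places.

Posterior probability ≈ 0.2844

Tabulate prior·likelihood by source: [1] prior 0.25, lik 0.2, product 0.05000; [2] prior 0.32, lik 0.26, product 0.08320; [3] prior 0.11, lik 0.43, product 0.04730; [4] prior 0.32, lik 0.35, product 0.1120.
Normalizing constant = 0.29250; the posterior for Coin 2 is its product over the sum, 0.08320/0.29250 = 0.2844.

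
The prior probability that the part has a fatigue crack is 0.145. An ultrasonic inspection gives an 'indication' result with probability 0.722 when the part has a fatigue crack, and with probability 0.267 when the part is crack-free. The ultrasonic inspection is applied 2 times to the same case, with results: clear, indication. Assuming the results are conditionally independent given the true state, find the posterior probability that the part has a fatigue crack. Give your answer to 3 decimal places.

Let H be the event that the part has a fatigue crack; start with P(H) = 0.145. P('indication'|H) = 0.722, P('indication'|¬H) = 0.267.
Update on result 1 ('clear'): P(H) ← 0.278·0.1450 / (0.278·0.1450 + 0.733·0.8550) = 0.040310/0.66702 = 0.0604.
Update on result 2 ('indication'): P(H) ← 0.722·0.0604 / (0.722·0.0604 + 0.267·0.9396) = 0.043632/0.29450 = 0.1482.

Posterior P(H) ≈ 0.148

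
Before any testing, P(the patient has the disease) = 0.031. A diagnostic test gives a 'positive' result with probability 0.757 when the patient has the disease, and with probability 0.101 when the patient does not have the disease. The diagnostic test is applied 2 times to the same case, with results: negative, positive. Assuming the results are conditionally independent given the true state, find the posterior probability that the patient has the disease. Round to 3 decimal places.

Posterior P(H) ≈ 0.061

With H the event that the patient has the disease, the joint likelihood of the observed sequence is P(data|H) = 0.243·0.757 = 0.18395 and P(data|¬H) = 0.899·0.101 = 0.090799.
Bayes: P(H|data) = 0.031·0.18395 / (0.031·0.18395 + 0.969·0.090799) = 0.0057025/0.093687 = 0.0609.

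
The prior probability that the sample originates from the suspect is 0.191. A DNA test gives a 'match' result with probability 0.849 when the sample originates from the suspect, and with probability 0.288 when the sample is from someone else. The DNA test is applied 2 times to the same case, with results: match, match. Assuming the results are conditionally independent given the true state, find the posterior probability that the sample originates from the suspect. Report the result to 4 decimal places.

Let H be the event that the sample originates from the suspect; start with P(H) = 0.191. P('match'|H) = 0.849, P('match'|¬H) = 0.288.
Update on result 1 ('match'): P(H) ← 0.849·0.1910 / (0.849·0.1910 + 0.288·0.8090) = 0.16216/0.39515 = 0.4104.
Update on result 2 ('match'): P(H) ← 0.849·0.4104 / (0.849·0.4104 + 0.288·0.5896) = 0.34841/0.51822 = 0.6723.

Posterior P(H) ≈ 0.6723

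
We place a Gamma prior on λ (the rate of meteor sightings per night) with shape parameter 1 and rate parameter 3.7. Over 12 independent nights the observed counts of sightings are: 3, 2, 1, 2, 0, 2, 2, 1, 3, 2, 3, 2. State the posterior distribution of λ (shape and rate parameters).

The Poisson likelihood adds the total count to the shape and the number of exposure periods to the rate. Here ∑xᵢ = 23 and n = 12, so shape 1→24 and rate 3.7→15.7.

Posterior: Gamma(shape=24, rate=15.7)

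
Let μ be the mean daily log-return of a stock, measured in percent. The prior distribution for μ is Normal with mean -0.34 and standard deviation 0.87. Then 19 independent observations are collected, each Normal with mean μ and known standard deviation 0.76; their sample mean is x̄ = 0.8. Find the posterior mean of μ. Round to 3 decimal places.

Posterior mean ≈ 0.756

With known σ, the Normal prior is conjugate. Weight on the data is w = (n/σ²)/(n/σ² + 1/τ₀²) = 32.8947/(32.8947+1.32118) = 0.96139.
Posterior mean = w·x̄ + (1−w)·μ₀ = 0.96139·0.8 + 0.038613·-0.34 = 0.756.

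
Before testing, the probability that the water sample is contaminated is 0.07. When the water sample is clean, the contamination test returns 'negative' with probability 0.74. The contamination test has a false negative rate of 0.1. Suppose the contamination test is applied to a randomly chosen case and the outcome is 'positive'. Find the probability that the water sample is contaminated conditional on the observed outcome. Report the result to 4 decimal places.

Let H be the event that the water sample is contaminated. P(H) = 0.07, so P(¬H) = 0.93. With E the 'positive' result, P(E|H) = 0.9 and P(E|¬H) = 0.26.
P(E) = 0.9·0.07 + 0.26·0.93 = 0.063000 + 0.24180 = 0.30480.
By Bayes' theorem, P(H|E) = 0.063000 / 0.30480 = 0.2067.

P(H | E) ≈ 0.2067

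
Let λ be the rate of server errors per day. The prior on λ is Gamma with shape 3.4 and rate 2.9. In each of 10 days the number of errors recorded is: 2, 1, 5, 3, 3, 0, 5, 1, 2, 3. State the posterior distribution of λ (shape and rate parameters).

Posterior: Gamma(shape=28.4, rate=12.9)

The Poisson likelihood adds the total count to the shape and the number of exposure periods to the rate. Here ∑xᵢ = 25 and n = 10, so shape 3.4→28.4 and rate 2.9→12.9.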